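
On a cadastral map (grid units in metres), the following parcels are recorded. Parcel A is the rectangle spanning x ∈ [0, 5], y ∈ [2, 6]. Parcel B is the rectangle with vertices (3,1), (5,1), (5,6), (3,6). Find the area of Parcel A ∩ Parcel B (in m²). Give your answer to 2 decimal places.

|Parcel A∩Parcel B|: x∈[3,5], y∈[2,6] → 2·4 = 8.

8.00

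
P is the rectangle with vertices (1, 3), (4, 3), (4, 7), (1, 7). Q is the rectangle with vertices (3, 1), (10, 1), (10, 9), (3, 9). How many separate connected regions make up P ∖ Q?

1

P ∖ Q is a single connected region.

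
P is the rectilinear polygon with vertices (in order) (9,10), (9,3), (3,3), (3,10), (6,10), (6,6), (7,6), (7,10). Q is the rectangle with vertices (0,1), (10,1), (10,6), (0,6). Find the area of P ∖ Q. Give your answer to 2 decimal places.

|P| = 38, |P∩Q| = 18.
|P ∖ Q| = |P| − |P∩Q| = 38 − 18 = 20.00.

20.00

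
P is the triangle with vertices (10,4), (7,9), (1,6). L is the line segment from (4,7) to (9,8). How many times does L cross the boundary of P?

The segment meets the boundary at (7.75,7.75).

1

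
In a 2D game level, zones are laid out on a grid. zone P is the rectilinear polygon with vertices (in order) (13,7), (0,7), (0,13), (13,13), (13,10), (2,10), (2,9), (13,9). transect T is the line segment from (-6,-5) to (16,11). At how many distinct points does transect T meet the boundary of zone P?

The segment meets the boundary at (13,8.818), (10.5,7).

2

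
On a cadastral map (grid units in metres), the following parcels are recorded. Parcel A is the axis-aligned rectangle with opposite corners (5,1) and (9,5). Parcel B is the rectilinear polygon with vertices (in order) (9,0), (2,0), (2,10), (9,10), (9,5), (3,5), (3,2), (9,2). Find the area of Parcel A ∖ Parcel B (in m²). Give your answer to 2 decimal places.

|Parcel A| = 16, |Parcel A∩Parcel B| = 4.
|Parcel A ∖ Parcel B| = |Parcel A| − |Parcel A∩Parcel B| = 16 − 4 = 12.00.

12.00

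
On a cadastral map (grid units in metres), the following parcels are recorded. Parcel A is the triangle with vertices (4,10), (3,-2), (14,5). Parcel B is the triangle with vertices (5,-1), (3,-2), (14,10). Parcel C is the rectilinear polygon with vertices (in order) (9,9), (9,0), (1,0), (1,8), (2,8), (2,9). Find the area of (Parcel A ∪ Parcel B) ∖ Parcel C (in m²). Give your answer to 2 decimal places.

19.16

|Parcel A ∪ Parcel B| = 63.4353.
|(Parcel A ∪ Parcel B) ∩ Parcel C| = 44.2776.
|(Parcel A ∪ Parcel B) ∖ Parcel C| = 63.4353 − 44.2776 = 19.16.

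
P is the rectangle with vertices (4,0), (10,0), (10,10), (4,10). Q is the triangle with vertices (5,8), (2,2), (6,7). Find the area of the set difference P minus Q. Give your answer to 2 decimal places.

57.00

|P| = 60, |P∩Q| = 3.
|P ∖ Q| = |P| − |P∩Q| = 60 − 3 = 57.00.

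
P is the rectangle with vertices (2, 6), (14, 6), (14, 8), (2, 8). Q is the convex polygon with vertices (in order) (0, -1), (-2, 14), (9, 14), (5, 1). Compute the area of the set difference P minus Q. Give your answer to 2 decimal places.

|P| = 24, |P∩Q| = 9.6923.
|P ∖ Q| = |P| − |P∩Q| = 24 − 9.6923 = 14.31.

14.31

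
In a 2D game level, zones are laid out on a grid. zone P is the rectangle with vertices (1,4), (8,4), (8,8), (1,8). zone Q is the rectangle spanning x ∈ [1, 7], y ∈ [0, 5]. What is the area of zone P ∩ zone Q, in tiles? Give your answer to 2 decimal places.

|zone P∩zone Q|: x∈[1,7], y∈[4,5] → 6·1 = 6.

6.00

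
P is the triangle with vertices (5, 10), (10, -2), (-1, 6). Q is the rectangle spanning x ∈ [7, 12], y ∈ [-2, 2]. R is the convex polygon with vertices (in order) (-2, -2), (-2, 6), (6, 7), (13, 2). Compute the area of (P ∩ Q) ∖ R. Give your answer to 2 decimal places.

3.21

|P ∩ Q| = 5.3939.
|(P ∩ Q) ∩ R| = 2.1867.
|(P ∩ Q) ∖ R| = 5.3939 − 2.1867 = 3.21.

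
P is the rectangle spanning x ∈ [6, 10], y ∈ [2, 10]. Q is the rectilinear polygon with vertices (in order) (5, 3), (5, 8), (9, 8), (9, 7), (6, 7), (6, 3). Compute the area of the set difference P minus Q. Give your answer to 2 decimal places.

29.00

|P| = 32, |P∩Q| = 3.
|P ∖ Q| = |P| − |P∩Q| = 32 − 3 = 29.00.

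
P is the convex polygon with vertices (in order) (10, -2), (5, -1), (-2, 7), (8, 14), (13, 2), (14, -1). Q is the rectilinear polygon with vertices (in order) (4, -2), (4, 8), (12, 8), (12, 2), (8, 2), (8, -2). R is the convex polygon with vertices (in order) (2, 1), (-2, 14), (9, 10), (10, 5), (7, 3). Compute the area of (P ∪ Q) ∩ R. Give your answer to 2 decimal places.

The region (P ∪ Q) ∩ R is the polygon with vertices (1.322,3.203), (-0.228,8.241), (4.581,11.607), (9,10), (10,5), (7,3), (2.926,1.37).
By the shoelace formula its area is 69.52.

69.52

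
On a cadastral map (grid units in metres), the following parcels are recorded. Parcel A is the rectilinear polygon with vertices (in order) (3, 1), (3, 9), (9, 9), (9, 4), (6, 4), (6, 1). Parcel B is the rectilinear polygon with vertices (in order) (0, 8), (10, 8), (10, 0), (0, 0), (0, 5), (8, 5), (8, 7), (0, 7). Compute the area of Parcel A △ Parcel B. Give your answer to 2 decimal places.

|Parcel A| = 39, |Parcel B| = 64, |Parcel A∩Parcel B| = 23.
|Parcel A △ Parcel B| = |Parcel A| + |Parcel B| − 2·|Parcel A∩Parcel B| = 39 + 64 − 46 = 57.00.

57.00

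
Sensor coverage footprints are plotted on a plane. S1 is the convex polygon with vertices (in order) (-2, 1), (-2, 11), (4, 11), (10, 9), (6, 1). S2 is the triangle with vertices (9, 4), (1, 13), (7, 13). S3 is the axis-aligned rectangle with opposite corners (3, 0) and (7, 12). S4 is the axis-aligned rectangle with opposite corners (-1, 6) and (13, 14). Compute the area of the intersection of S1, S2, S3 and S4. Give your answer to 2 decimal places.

The intersection is the polygon with vertices (7,6.25), (3,10.75), (3,11), (4,11), (7,10).
By the shoelace formula its area is 8.50.

8.50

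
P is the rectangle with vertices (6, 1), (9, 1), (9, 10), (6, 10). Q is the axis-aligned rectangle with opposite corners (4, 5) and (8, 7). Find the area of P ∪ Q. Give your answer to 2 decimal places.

By inclusion–exclusion:
Individual areas: |P| = 27, |Q| = 8.
|P∩Q|: x∈[6,8], y∈[5,7] → 2·2 = 4.
|P ∪ Q| = 35 − 4 = 31.00.

31.00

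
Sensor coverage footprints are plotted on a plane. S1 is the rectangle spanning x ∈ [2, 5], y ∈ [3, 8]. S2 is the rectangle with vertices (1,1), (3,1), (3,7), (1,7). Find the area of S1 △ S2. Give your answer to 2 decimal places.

|S1∩S2|: x∈[2,3], y∈[3,7] → 1·4 = 4.
|S1 △ S2| = |S1| + |S2| − 2·|S1∩S2| = 15 + 12 − 8 = 19.00.

19.00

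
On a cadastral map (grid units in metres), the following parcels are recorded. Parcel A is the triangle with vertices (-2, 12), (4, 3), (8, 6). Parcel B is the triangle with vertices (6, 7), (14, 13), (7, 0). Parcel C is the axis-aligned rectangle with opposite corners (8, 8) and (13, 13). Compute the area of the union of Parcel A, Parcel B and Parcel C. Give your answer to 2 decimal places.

71.50

By inclusion–exclusion:
Individual areas: |Parcel A| = 27, |Parcel B| = 31, |Parcel C| = 25.
|Parcel A∩Parcel B| = 2.282.
|Parcel A∩Parcel C| = 0.
|Parcel B∩Parcel C| = 9.2157.
|Parcel A∩Parcel B∩Parcel C| = 0.
|Parcel A ∪ Parcel B ∪ Parcel C| = 83 − 11.4976 + 0 = 71.50.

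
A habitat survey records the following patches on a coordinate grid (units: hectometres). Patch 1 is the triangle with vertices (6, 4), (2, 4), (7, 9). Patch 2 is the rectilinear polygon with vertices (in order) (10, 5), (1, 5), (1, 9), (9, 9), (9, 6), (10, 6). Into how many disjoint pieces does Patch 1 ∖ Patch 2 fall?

Patch 1 ∖ Patch 2 is a single connected region.

1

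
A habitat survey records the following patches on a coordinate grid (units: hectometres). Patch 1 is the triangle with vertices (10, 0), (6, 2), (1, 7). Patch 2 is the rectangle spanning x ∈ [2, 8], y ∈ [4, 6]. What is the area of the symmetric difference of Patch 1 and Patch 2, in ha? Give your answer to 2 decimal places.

|Patch 1| = 5, |Patch 2| = 12, |Patch 1∩Patch 2| = 1.1429.
|Patch 1 △ Patch 2| = |Patch 1| + |Patch 2| − 2·|Patch 1∩Patch 2| = 5 + 12 − 2.2857 = 14.71.

14.71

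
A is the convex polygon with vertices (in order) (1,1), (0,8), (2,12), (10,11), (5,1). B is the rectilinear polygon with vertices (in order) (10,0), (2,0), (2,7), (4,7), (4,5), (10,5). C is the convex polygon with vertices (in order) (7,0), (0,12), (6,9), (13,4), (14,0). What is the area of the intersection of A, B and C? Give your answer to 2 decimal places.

4.93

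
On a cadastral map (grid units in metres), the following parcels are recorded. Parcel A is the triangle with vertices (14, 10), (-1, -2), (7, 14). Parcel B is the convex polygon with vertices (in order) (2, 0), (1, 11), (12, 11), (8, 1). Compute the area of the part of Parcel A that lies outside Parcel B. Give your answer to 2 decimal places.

19.63

|Parcel A| = 72, |Parcel A∩Parcel B| = 52.3704.
|Parcel A ∖ Parcel B| = |Parcel A| − |Parcel A∩Parcel B| = 72 − 52.3704 = 19.63.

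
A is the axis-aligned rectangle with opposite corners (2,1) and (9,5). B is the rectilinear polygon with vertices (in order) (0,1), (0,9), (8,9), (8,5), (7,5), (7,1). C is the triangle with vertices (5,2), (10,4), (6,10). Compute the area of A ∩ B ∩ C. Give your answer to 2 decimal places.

4.64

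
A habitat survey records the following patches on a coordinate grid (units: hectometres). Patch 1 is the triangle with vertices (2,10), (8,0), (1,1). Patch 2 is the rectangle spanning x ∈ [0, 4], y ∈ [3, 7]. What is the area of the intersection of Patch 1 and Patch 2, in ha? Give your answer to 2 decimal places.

10.19

The intersection is the polygon with vertices (4,6.667), (4,3), (1.222,3), (1.667,7), (3.8,7).
By the shoelace formula its area is 10.19.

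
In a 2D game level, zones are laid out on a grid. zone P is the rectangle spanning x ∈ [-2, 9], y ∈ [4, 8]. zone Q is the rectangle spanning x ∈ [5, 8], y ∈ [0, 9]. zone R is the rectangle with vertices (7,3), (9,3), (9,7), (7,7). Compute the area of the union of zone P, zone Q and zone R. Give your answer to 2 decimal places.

By inclusion–exclusion:
Individual areas: |zone P| = 44, |zone Q| = 27, |zone R| = 8.
|zone P∩zone Q|: x∈[5,8], y∈[4,8] → 3·4 = 12.
|zone P∩zone R|: x∈[7,9], y∈[4,7] → 2·3 = 6.
|zone Q∩zone R|: x∈[7,8], y∈[3,7] → 1·4 = 4.
|zone P∩zone Q∩zone R| = 3.
|zone P ∪ zone Q ∪ zone R| = 79 − 22 + 3 = 60.00.

60.00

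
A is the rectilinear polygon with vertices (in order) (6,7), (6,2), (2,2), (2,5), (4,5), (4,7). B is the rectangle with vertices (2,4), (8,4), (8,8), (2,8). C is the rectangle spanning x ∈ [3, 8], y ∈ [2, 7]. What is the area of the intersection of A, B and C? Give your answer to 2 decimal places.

7.00

The intersection is the polygon with vertices (3,4), (3,5), (4,5), (4,7), (6,7), (6,4).
By the shoelace formula its area is 7.00.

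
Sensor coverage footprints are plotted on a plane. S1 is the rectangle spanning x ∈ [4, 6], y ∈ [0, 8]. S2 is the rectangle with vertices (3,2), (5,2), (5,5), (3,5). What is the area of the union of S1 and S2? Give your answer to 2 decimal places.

By inclusion–exclusion:
Individual areas: |S1| = 16, |S2| = 6.
|S1∩S2|: x∈[4,5], y∈[2,5] → 1·3 = 3.
|S1 ∪ S2| = 22 − 3 = 19.00.

19.00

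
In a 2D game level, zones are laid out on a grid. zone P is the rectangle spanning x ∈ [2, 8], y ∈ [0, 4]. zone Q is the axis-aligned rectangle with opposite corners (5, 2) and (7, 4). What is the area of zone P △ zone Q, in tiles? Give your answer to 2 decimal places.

20.00

|zone P∩zone Q|: x∈[5,7], y∈[2,4] → 2·2 = 4.
|zone P △ zone Q| = |zone P| + |zone Q| − 2·|zone P∩zone Q| = 24 + 4 − 8 = 20.00.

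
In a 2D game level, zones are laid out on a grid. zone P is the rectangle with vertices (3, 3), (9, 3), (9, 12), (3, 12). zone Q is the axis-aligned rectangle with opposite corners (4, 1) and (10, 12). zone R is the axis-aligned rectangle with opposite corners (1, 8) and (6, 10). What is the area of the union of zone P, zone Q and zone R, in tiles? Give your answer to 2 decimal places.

By inclusion–exclusion:
Individual areas: |zone P| = 54, |zone Q| = 66, |zone R| = 10.
|zone P∩zone Q|: x∈[4,9], y∈[3,12] → 5·9 = 45.
|zone P∩zone R|: x∈[3,6], y∈[8,10] → 3·2 = 6.
|zone Q∩zone R|: x∈[4,6], y∈[8,10] → 2·2 = 4.
|zone P∩zone Q∩zone R| = 4.
|zone P ∪ zone Q ∪ zone R| = 130 − 55 + 4 = 79.00.

79.00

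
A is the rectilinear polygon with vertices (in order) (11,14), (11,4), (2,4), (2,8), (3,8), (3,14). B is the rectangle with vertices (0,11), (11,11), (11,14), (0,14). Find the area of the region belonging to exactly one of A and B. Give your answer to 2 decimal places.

69.00

|A| = 84, |B| = 33, |A∩B| = 24.
|A △ B| = |A| + |B| − 2·|A∩B| = 84 + 33 − 48 = 69.00.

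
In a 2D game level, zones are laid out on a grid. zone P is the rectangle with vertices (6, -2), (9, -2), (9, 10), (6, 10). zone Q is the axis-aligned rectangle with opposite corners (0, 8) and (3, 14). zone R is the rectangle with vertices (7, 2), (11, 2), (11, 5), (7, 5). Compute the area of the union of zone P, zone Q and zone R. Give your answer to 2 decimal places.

By inclusion–exclusion:
Individual areas: |zone P| = 36, |zone Q| = 18, |zone R| = 12.
|zone P∩zone Q| = 0 (no overlap).
|zone P∩zone R|: x∈[7,9], y∈[2,5] → 2·3 = 6.
|zone Q∩zone R| = 0 (no overlap).
|zone P∩zone Q∩zone R| = 0.
|zone P ∪ zone Q ∪ zone R| = 66 − 6 + 0 = 60.00.

60.00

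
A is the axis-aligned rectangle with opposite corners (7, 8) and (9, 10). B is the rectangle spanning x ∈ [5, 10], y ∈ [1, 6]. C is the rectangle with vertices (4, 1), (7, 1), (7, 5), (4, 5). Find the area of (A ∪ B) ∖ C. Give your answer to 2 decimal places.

|A ∪ B| = 29.
|(A ∪ B) ∩ C| = 8.
|(A ∪ B) ∖ C| = 29 − 8 = 21.00.

21.00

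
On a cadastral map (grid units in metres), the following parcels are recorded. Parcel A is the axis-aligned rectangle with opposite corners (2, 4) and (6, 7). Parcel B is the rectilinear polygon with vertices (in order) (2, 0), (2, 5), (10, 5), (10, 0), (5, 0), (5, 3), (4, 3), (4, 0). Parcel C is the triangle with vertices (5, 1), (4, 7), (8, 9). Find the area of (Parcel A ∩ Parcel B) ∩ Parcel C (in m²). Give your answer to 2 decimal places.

The region (Parcel A ∩ Parcel B) ∩ Parcel C is the polygon with vertices (4.5,4), (4.333,5), (6,5), (6,4).
By the shoelace formula its area is 1.58.

1.58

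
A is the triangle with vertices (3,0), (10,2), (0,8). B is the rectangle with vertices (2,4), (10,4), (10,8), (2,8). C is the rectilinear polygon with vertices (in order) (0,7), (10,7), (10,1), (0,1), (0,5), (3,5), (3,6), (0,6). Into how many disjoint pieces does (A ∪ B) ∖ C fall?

(A ∪ B) ∖ C splits into 4 disjoint pieces (area 1.9375, area 2.0625, area 0.6458, area 8).

4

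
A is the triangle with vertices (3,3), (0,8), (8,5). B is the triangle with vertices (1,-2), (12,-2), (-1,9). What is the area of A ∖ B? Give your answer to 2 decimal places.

8.63

|A| = 15.5, |A∩B| = 6.8733.
|A ∖ B| = |A| − |A∩B| = 15.5 − 6.8733 = 8.63.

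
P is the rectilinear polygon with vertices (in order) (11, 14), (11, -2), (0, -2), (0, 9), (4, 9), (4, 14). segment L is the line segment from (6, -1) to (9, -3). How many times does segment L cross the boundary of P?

The segment meets the boundary at (7.5,-2).

1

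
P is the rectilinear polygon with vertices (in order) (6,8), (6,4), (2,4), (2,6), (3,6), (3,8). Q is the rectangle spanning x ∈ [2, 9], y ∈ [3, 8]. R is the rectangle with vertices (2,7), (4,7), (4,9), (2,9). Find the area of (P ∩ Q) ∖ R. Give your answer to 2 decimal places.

13.00

|P ∩ Q| = 14.
|(P ∩ Q) ∩ R| = 1.
|(P ∩ Q) ∖ R| = 14 − 1 = 13.00.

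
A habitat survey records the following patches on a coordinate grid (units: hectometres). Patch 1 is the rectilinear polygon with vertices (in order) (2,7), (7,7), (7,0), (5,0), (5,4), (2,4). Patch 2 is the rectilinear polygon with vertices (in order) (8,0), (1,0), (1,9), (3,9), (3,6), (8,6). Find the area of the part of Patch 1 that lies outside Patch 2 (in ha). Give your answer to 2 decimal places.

4.00

|Patch 1| = 23, |Patch 1∩Patch 2| = 19.
|Patch 1 ∖ Patch 2| = |Patch 1| − |Patch 1∩Patch 2| = 23 − 19 = 4.00.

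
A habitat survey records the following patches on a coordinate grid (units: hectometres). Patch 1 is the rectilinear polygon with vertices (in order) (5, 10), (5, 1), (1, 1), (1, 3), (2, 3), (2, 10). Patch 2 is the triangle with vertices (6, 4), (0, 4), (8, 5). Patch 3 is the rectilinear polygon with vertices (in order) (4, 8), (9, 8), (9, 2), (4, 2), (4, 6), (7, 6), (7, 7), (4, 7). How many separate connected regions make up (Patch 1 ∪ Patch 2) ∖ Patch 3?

(Patch 1 ∪ Patch 2) ∖ Patch 3 is a single connected region.

1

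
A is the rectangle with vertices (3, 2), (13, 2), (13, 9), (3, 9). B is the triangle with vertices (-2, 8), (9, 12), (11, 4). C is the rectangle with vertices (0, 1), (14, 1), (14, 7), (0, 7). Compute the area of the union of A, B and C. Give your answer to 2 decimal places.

124.50

By inclusion–exclusion:
Individual areas: |A| = 70, |B| = 48, |C| = 84.
|A∩B| = 27.0288.
|A∩C|: x∈[3,13], y∈[2,7] → 10·5 = 50.
|B∩C| = 13.5.
|A∩B∩C| = 13.0288.
|A ∪ B ∪ C| = 202 − 90.5288 + 13.0288 = 124.50.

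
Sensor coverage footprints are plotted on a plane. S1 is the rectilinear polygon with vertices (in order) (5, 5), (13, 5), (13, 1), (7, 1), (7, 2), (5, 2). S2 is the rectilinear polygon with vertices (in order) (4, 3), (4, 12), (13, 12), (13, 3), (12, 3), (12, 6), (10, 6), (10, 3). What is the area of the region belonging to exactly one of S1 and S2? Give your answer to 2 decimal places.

|S1| = 30, |S2| = 75, |S1∩S2| = 12.
|S1 △ S2| = |S1| + |S2| − 2·|S1∩S2| = 30 + 75 − 24 = 81.00.

81.00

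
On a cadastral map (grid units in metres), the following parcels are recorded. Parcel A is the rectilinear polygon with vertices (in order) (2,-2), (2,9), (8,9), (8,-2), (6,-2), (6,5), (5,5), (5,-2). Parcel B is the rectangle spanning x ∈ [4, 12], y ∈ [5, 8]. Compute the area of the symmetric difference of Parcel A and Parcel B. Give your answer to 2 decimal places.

|Parcel A| = 59, |Parcel B| = 24, |Parcel A∩Parcel B| = 12.
|Parcel A △ Parcel B| = |Parcel A| + |Parcel B| − 2·|Parcel A∩Parcel B| = 59 + 24 − 24 = 59.00.

59.00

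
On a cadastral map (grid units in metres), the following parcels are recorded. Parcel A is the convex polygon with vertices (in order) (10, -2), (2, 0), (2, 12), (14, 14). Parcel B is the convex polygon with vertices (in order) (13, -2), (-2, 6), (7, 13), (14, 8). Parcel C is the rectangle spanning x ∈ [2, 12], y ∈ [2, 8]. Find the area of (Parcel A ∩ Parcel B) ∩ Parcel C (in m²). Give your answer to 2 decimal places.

54.73

The region (Parcel A ∩ Parcel B) ∩ Parcel C is the polygon with vertices (11,2), (5.5,2), (2,3.867), (2,8), (12,8), (12,6).
By the shoelace formula its area is 54.73.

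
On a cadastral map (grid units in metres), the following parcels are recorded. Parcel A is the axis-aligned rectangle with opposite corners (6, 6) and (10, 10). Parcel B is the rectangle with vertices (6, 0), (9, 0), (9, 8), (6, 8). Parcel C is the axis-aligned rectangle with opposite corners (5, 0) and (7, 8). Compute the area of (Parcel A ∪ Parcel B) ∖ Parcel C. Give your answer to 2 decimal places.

26.00

|Parcel A ∪ Parcel B| = 34.
|(Parcel A ∪ Parcel B) ∩ Parcel C| = 8.
|(Parcel A ∪ Parcel B) ∖ Parcel C| = 34 − 8 = 26.00.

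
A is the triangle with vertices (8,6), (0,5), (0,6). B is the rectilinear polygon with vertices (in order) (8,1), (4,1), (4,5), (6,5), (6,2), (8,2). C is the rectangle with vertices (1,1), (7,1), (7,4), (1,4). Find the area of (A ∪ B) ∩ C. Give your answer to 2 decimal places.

The region (A ∪ B) ∩ C is the polygon with vertices (4,4), (6,4), (6,2), (7,2), (7,1), (4,1).
By the shoelace formula its area is 7.00.

7.00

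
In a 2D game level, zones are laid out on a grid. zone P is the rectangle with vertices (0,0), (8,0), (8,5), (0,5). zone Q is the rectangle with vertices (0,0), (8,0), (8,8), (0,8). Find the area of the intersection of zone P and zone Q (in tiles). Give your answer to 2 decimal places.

|zone P∩zone Q|: x∈[0,8], y∈[0,5] → 8·5 = 40.

40.00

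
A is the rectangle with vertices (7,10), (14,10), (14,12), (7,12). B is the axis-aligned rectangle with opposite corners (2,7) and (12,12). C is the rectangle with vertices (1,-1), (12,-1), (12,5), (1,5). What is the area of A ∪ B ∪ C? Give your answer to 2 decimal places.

By inclusion–exclusion:
Individual areas: |A| = 14, |B| = 50, |C| = 66.
|A∩B|: x∈[7,12], y∈[10,12] → 5·2 = 10.
|A∩C| = 0 (no overlap).
|B∩C| = 0 (no overlap).
|A∩B∩C| = 0.
|A ∪ B ∪ C| = 130 − 10 + 0 = 120.00.

120.00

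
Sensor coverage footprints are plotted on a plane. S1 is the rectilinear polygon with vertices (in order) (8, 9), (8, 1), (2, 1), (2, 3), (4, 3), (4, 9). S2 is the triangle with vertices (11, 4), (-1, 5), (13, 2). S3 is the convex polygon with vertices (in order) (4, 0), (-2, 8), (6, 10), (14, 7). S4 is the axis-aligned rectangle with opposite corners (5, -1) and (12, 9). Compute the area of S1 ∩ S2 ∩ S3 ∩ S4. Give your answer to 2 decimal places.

The intersection is the polygon with vertices (8,4.25), (8,3.071), (5,3.714), (5,4.5).
By the shoelace formula its area is 2.95.

2.95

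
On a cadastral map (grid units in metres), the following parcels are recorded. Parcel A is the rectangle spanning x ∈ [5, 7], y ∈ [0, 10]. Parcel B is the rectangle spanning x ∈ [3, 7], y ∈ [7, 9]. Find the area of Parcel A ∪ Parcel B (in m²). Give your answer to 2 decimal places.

By inclusion–exclusion:
Individual areas: |Parcel A| = 20, |Parcel B| = 8.
|Parcel A∩Parcel B|: x∈[5,7], y∈[7,9] → 2·2 = 4.
|Parcel A ∪ Parcel B| = 28 − 4 = 24.00.

24.00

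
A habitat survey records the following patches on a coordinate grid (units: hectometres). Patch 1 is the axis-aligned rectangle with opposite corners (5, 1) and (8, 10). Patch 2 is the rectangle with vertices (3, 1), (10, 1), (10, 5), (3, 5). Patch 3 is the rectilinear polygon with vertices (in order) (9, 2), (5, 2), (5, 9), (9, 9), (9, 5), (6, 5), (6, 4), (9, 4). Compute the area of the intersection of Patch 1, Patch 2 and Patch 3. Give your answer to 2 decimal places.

7.00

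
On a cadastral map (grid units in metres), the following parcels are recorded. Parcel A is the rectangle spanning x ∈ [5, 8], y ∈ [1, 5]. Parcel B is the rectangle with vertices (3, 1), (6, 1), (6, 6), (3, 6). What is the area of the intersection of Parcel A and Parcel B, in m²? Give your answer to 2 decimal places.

|Parcel A∩Parcel B|: x∈[5,6], y∈[1,5] → 1·4 = 4.

4.00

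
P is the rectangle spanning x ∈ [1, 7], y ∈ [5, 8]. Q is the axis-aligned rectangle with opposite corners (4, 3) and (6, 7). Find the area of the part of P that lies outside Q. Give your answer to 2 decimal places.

14.00

|P∩Q|: x∈[4,6], y∈[5,7] → 2·2 = 4.
|P| = 18.
|P ∖ Q| = |P| − |P∩Q| = 18 − 4 = 14.00.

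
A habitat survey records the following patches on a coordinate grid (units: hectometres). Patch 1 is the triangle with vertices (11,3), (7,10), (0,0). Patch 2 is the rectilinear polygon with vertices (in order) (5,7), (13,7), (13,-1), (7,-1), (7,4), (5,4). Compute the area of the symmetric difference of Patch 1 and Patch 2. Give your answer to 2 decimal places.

|Patch 1| = 44.5, |Patch 2| = 54, |Patch 1∩Patch 2| = 19.6104.
|Patch 1 △ Patch 2| = |Patch 1| + |Patch 2| − 2·|Patch 1∩Patch 2| = 44.5 + 54 − 39.2208 = 59.28.

59.28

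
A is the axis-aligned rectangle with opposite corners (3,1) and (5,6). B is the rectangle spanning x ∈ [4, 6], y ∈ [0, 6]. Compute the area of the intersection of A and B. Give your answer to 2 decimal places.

|A∩B|: x∈[4,5], y∈[1,6] → 1·5 = 5.

5.00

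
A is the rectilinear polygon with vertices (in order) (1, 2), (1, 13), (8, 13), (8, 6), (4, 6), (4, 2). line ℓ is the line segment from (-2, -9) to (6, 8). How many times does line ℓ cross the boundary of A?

3

The segment meets the boundary at (4,3.75), (5.059,6), (3.176,2).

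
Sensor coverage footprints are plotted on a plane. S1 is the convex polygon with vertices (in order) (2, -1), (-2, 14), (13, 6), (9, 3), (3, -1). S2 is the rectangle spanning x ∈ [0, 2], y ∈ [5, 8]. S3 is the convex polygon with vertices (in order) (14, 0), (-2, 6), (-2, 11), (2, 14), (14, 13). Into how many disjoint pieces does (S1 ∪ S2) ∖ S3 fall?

2

(S1 ∪ S2) ∖ S3 splits into 2 disjoint pieces (area 22.47, area 2.5065).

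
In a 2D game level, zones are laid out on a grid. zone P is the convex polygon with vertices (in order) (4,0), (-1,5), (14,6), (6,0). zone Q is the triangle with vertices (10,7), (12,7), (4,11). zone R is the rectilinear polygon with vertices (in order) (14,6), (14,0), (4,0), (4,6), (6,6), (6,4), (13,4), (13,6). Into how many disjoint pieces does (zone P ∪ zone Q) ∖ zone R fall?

3

(zone P ∪ zone Q) ∖ zone R splits into 3 disjoint pieces (area 13.3333, area 10.8583, area 4).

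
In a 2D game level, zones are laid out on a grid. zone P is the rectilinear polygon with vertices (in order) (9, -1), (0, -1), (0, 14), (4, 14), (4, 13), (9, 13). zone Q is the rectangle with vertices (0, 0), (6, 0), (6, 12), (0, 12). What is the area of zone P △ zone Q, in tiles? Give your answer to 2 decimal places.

58.00

|zone P| = 130, |zone Q| = 72, |zone P∩zone Q| = 72.
|zone P △ zone Q| = |zone P| + |zone Q| − 2·|zone P∩zone Q| = 130 + 72 − 144 = 58.00.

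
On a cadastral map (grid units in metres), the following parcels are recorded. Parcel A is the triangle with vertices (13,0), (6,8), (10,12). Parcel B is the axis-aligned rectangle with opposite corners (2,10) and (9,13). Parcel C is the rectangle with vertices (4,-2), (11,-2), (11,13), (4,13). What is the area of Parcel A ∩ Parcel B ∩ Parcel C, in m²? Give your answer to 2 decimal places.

0.50

The intersection is the polygon with vertices (9,10), (8,10), (9,11).
By the shoelace formula its area is 0.50.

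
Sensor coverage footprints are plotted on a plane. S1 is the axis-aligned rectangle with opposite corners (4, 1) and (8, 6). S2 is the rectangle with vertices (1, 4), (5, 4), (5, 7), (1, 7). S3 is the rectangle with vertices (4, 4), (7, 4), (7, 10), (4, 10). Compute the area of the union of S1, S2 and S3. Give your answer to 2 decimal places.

41.00

By inclusion–exclusion:
Individual areas: |S1| = 20, |S2| = 12, |S3| = 18.
|S1∩S2|: x∈[4,5], y∈[4,6] → 1·2 = 2.
|S1∩S3|: x∈[4,7], y∈[4,6] → 3·2 = 6.
|S2∩S3|: x∈[4,5], y∈[4,7] → 1·3 = 3.
|S1∩S2∩S3| = 2.
|S1 ∪ S2 ∪ S3| = 50 − 11 + 2 = 41.00.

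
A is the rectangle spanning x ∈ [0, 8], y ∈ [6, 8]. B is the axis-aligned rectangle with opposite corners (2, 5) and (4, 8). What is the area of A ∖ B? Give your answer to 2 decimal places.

12.00

|A∩B|: x∈[2,4], y∈[6,8] → 2·2 = 4.
|A| = 16.
|A ∖ B| = |A| − |A∩B| = 16 − 4 = 12.00.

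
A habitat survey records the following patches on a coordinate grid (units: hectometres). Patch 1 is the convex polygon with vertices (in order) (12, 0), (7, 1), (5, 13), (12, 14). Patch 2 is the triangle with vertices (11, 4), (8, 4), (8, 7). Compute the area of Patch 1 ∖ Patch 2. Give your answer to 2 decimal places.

|Patch 1| = 78, |Patch 1∩Patch 2| = 4.5.
|Patch 1 ∖ Patch 2| = |Patch 1| − |Patch 1∩Patch 2| = 78 − 4.5 = 73.50.

73.50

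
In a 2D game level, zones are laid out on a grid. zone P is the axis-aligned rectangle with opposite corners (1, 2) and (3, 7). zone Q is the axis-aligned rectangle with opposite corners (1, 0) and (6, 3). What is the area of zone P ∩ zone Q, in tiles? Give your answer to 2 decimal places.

|zone P∩zone Q|: x∈[1,3], y∈[2,3] → 2·1 = 2.

2.00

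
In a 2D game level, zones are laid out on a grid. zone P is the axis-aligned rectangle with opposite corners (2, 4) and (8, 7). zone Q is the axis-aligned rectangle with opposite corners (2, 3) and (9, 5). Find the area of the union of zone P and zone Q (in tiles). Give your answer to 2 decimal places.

26.00

By inclusion–exclusion:
Individual areas: |zone P| = 18, |zone Q| = 14.
|zone P∩zone Q|: x∈[2,8], y∈[4,5] → 6·1 = 6.
|zone P ∪ zone Q| = 32 − 6 = 26.00.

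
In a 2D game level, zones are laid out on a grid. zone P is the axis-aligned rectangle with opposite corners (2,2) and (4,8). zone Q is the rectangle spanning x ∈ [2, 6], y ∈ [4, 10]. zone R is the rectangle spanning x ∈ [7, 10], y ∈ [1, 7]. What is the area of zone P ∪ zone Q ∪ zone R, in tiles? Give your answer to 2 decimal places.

By inclusion–exclusion:
Individual areas: |zone P| = 12, |zone Q| = 24, |zone R| = 18.
|zone P∩zone Q|: x∈[2,4], y∈[4,8] → 2·4 = 8.
|zone P∩zone R| = 0 (no overlap).
|zone Q∩zone R| = 0 (no overlap).
|zone P∩zone Q∩zone R| = 0.
|zone P ∪ zone Q ∪ zone R| = 54 − 8 + 0 = 46.00.

46.00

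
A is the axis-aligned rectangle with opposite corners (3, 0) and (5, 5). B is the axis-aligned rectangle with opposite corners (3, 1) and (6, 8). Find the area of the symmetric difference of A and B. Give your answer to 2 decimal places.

|A∩B|: x∈[3,5], y∈[1,5] → 2·4 = 8.
|A △ B| = |A| + |B| − 2·|A∩B| = 10 + 21 − 16 = 15.00.

15.00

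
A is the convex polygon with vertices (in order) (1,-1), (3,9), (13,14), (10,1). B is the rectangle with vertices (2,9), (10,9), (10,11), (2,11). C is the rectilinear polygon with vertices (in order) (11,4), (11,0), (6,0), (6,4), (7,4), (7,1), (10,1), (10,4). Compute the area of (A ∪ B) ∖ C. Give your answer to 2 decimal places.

100.68

|A ∪ B| = 106.5.
|(A ∪ B) ∩ C| = 5.8162.
|(A ∪ B) ∖ C| = 106.5 − 5.8162 = 100.68.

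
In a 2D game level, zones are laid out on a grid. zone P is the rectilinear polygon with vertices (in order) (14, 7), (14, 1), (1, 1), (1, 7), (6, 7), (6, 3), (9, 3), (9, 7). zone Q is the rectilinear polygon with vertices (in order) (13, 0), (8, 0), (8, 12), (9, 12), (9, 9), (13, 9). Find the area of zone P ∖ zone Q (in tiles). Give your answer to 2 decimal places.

40.00

|zone P| = 66, |zone P∩zone Q| = 26.
|zone P ∖ zone Q| = |zone P| − |zone P∩zone Q| = 66 − 26 = 40.00.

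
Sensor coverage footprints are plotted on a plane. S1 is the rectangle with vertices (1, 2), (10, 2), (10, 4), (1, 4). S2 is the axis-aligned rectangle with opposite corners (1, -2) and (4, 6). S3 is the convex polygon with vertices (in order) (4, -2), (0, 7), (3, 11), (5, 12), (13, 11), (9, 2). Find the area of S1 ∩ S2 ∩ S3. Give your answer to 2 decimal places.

The intersection is the polygon with vertices (4,2), (2.222,2), (1.333,4), (4,4).
By the shoelace formula its area is 4.44.

4.44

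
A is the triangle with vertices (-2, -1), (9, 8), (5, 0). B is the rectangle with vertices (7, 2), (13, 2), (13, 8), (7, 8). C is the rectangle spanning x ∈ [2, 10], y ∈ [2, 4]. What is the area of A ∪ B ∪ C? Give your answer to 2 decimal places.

62.46

By inclusion–exclusion:
Individual areas: |A| = 26, |B| = 36, |C| = 16.
|A∩B| = 2.3636.
|A∩C| = 7.1768.
|B∩C|: x∈[7,10], y∈[2,4] → 3·2 = 6.
|A∩B∩C| = 0.
|A ∪ B ∪ C| = 78 − 15.5404 + 0 = 62.46.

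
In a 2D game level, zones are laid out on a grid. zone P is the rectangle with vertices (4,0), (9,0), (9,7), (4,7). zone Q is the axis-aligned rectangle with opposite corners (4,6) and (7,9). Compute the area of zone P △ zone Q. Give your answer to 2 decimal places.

|zone P∩zone Q|: x∈[4,7], y∈[6,7] → 3·1 = 3.
|zone P △ zone Q| = |zone P| + |zone Q| − 2·|zone P∩zone Q| = 35 + 9 − 6 = 38.00.

38.00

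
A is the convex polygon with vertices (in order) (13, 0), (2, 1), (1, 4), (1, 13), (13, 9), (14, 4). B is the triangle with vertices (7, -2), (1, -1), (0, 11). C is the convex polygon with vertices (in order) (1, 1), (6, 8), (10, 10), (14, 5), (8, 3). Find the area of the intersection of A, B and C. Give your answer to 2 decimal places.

4.95

The intersection is the polygon with vertices (1.682,1.954), (3.5,4.5), (4.8,2.086), (1.913,1.261).
By the shoelace formula its area is 4.95.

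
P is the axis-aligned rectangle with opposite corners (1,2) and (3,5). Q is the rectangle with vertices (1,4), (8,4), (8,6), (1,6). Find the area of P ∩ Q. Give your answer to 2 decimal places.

|P∩Q|: x∈[1,3], y∈[4,5] → 2·1 = 2.

2.00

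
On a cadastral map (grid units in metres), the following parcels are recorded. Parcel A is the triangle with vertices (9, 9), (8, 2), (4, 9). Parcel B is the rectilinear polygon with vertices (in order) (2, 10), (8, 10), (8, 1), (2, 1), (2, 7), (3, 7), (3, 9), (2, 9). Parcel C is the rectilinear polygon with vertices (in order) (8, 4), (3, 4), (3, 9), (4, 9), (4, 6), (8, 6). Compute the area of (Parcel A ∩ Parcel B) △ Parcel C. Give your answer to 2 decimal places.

20.14

|Parcel A ∩ Parcel B| = 14.
|(Parcel A ∩ Parcel B) ∩ Parcel C| = 3.4286.
|(Parcel A ∩ Parcel B) △ Parcel C| = 14 + 13 − 6.8571 = 20.14.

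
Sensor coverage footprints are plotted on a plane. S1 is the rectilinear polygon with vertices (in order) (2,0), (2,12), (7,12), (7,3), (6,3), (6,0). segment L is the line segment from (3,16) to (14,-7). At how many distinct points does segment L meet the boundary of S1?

2

The segment meets the boundary at (7,7.636), (4.913,12).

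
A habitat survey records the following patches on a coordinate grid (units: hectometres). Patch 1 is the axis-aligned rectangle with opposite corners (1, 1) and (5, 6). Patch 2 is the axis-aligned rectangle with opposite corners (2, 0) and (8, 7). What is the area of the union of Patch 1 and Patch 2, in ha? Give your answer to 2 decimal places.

By inclusion–exclusion:
Individual areas: |Patch 1| = 20, |Patch 2| = 42.
|Patch 1∩Patch 2|: x∈[2,5], y∈[1,6] → 3·5 = 15.
|Patch 1 ∪ Patch 2| = 62 − 15 = 47.00.

47.00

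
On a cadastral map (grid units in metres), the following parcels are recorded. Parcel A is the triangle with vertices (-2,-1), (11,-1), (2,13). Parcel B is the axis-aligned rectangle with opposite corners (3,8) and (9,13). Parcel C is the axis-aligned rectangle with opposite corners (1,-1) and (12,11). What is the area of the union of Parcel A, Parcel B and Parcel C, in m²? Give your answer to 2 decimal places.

By inclusion–exclusion:
Individual areas: |Parcel A| = 91, |Parcel B| = 30, |Parcel C| = 132.
|Parcel A∩Parcel B| = 3.8135.
|Parcel A∩Parcel C| = 73.3929.
|Parcel B∩Parcel C|: x∈[3,9], y∈[8,11] → 6·3 = 18.
|Parcel A∩Parcel B∩Parcel C| = 3.75.
|Parcel A ∪ Parcel B ∪ Parcel C| = 253 − 95.2063 + 3.75 = 161.54.

161.54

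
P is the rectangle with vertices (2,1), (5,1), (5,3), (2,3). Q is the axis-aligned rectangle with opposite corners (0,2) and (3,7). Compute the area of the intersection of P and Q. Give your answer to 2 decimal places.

|P∩Q|: x∈[2,3], y∈[2,3] → 1·1 = 1.

1.00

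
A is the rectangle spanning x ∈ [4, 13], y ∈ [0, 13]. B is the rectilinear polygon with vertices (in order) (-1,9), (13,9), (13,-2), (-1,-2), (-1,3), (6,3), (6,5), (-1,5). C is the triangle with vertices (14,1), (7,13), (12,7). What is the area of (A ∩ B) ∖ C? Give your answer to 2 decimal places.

70.64

|A ∩ B| = 77.
|(A ∩ B) ∩ C| = 6.3571.
|(A ∩ B) ∖ C| = 77 − 6.3571 = 70.64.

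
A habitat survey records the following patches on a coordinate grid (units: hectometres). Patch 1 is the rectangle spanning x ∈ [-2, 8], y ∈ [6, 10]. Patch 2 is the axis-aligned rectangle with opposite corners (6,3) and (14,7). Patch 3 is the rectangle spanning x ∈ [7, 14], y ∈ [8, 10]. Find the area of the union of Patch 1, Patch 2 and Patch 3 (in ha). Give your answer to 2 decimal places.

82.00

By inclusion–exclusion:
Individual areas: |Patch 1| = 40, |Patch 2| = 32, |Patch 3| = 14.
|Patch 1∩Patch 2|: x∈[6,8], y∈[6,7] → 2·1 = 2.
|Patch 1∩Patch 3|: x∈[7,8], y∈[8,10] → 1·2 = 2.
|Patch 2∩Patch 3| = 0 (no overlap).
|Patch 1∩Patch 2∩Patch 3| = 0.
|Patch 1 ∪ Patch 2 ∪ Patch 3| = 86 − 4 + 0 = 82.00.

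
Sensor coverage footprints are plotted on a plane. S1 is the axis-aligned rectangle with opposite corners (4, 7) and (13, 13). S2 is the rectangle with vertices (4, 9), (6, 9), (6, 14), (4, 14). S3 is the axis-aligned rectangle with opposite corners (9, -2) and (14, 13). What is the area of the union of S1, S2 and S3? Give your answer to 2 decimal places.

By inclusion–exclusion:
Individual areas: |S1| = 54, |S2| = 10, |S3| = 75.
|S1∩S2|: x∈[4,6], y∈[9,13] → 2·4 = 8.
|S1∩S3|: x∈[9,13], y∈[7,13] → 4·6 = 24.
|S2∩S3| = 0 (no overlap).
|S1∩S2∩S3| = 0.
|S1 ∪ S2 ∪ S3| = 139 − 32 + 0 = 107.00.

107.00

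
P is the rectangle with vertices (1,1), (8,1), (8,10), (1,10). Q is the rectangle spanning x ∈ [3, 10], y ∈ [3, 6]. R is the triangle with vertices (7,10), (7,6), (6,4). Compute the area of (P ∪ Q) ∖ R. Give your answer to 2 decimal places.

|P ∪ Q| = 69.
|(P ∪ Q) ∩ R| = 2.
|(P ∪ Q) ∖ R| = 69 − 2 = 67.00.

67.00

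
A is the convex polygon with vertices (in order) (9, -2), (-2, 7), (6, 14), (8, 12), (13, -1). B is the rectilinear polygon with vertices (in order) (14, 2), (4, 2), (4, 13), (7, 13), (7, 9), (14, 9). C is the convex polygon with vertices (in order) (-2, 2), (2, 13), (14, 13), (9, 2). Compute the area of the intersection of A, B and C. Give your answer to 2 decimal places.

52.35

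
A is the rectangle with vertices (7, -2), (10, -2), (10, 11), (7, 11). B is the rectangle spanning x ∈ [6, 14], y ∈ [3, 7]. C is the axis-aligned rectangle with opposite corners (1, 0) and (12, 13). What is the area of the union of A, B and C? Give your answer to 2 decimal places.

157.00

By inclusion–exclusion:
Individual areas: |A| = 39, |B| = 32, |C| = 143.
|A∩B|: x∈[7,10], y∈[3,7] → 3·4 = 12.
|A∩C|: x∈[7,10], y∈[0,11] → 3·11 = 33.
|B∩C|: x∈[6,12], y∈[3,7] → 6·4 = 24.
|A∩B∩C| = 12.
|A ∪ B ∪ C| = 214 − 69 + 12 = 157.00.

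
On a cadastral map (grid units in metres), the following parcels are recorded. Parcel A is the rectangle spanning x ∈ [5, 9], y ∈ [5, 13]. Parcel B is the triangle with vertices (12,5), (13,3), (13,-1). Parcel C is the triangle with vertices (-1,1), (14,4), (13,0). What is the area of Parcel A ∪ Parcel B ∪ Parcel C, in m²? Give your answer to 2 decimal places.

60.87

By inclusion–exclusion:
Individual areas: |Parcel A| = 32, |Parcel B| = 2, |Parcel C| = 28.5.
|Parcel A∩Parcel B| = 0.
|Parcel A∩Parcel C| = 0.
|Parcel B∩Parcel C| = 1.6283.
|Parcel A∩Parcel B∩Parcel C| = 0.
|Parcel A ∪ Parcel B ∪ Parcel C| = 62.5 − 1.6283 + 0 = 60.87.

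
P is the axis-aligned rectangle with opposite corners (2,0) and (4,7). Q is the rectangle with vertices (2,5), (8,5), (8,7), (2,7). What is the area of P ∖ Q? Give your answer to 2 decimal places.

|P∩Q|: x∈[2,4], y∈[5,7] → 2·2 = 4.
|P| = 14.
|P ∖ Q| = |P| − |P∩Q| = 14 − 4 = 10.00.

10.00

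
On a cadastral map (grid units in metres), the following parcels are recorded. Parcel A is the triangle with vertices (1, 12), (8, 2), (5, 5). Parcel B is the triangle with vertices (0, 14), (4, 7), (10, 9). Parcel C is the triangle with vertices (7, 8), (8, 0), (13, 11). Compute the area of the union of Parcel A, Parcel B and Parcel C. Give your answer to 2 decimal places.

53.42

By inclusion–exclusion:
Individual areas: |Parcel A| = 4.5, |Parcel B| = 25, |Parcel C| = 25.5.
|Parcel A∩Parcel B| = 0.9384.
|Parcel A∩Parcel C| = 0.0186.
|Parcel B∩Parcel C| = 0.625.
|Parcel A∩Parcel B∩Parcel C| = 0.
|Parcel A ∪ Parcel B ∪ Parcel C| = 55 − 1.5821 + 0 = 53.42.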